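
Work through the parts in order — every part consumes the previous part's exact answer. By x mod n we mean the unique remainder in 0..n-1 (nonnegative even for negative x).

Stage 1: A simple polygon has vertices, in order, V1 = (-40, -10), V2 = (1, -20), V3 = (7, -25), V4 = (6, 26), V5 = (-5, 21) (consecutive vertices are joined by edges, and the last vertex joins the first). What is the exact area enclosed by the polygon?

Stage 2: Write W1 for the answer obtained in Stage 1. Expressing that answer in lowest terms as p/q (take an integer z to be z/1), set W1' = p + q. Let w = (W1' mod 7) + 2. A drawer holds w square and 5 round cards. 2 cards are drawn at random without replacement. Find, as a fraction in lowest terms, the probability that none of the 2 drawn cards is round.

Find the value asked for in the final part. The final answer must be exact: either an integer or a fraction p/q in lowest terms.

3/11

Stage 1: cross terms: (-40*-20 - 1*-10)=810, (1*-25 - 7*-20)=115, (7*26 - 6*-25)=332, (6*21 - -5*26)=256, (-5*-10 - -40*21)=890; twice the area = |2403| = 2403; area = 2403/2; answer 2403/2
Stage 2: W1 = 2403/2; threaded value p + q = 2405; w = 6; total draws C(11,2) = 55; favorable C(6,2) = 15; P = 3/11; answer 3/11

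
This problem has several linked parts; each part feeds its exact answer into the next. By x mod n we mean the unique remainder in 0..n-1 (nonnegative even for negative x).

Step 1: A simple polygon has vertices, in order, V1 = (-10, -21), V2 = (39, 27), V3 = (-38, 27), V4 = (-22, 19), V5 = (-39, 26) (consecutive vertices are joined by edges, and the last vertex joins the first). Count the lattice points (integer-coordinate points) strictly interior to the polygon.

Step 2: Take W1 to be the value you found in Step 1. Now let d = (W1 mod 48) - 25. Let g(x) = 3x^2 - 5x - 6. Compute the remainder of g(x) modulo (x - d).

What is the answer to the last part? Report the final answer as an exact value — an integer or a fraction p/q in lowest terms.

1056

Step 1: cross terms: (-10*27 - 39*-21)=549, (39*27 - -38*27)=2079, (-38*19 - -22*27)=-128, (-22*26 - -39*19)=169, (-39*-21 - -10*26)=1079; twice the area = |3748| = 3748; area = 1874; boundary points = 1 + 77 + 8 + 1 + 1 = 88; strictly interior points = area - boundary/2 + 1 = 1831; answer 1831
Step 2: W1 = 1831; d = -18; remainder = value at the root: 3*(-18)^2 - 5*(-18)^1 - 6 = (972) + (90) + (-6) = 1056; answer 1056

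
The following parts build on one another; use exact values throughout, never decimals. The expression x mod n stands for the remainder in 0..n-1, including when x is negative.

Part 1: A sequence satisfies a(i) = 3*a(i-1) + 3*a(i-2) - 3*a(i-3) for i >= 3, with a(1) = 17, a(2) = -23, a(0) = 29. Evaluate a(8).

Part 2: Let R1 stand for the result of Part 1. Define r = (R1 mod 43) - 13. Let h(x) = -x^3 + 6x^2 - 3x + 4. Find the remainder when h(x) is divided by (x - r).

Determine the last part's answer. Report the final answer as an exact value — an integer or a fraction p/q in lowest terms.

Part 1: a(3) = 3*(-23) + 3*(17) - 3*(29) = -105; iterating: a(3)=-105, a(4)=-435, a(5)=-1551, a(6)=-5643, a(7)=-20277, a(8)=-73107; answer -73107
Part 2: R1 = -73107; r = 23; remainder = value at the root: -1*(23)^3 + 6*(23)^2 - 3*(23)^1 + 4 = (-12167) + (3174) + (-69) + (4) = -9058; answer -9058

-9058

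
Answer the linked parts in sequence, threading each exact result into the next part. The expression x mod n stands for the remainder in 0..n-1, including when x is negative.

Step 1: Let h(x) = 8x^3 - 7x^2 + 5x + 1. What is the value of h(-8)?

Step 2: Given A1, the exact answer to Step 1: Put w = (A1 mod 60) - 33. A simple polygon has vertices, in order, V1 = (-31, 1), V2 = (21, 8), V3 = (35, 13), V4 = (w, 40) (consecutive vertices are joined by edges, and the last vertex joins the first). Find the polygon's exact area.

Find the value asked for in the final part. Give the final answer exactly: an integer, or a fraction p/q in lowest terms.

1158

Step 1: 8*(-8)^3 - 7*(-8)^2 + 5*(-8)^1 + 1 = (-4096) + (-448) + (-40) + (1) = -4583; answer -4583
Step 2: A1 = -4583; w = 4; cross terms: (-31*8 - 21*1)=-269, (21*13 - 35*8)=-7, (35*40 - 4*13)=1348, (4*1 - -31*40)=1244; twice the area = |2316| = 2316; area = 1158; answer 1158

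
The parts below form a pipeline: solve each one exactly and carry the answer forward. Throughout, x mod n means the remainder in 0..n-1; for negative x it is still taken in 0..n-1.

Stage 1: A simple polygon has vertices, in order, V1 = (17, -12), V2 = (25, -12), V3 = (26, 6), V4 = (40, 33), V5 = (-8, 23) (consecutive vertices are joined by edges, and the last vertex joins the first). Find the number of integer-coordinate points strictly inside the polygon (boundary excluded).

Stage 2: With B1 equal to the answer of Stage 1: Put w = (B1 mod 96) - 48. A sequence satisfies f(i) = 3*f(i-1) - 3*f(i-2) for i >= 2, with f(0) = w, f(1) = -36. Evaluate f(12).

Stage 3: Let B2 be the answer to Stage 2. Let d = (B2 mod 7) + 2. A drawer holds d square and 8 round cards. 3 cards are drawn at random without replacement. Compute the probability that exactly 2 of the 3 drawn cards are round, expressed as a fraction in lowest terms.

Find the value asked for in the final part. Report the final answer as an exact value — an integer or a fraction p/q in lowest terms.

Stage 1: cross terms: (17*-12 - 25*-12)=96, (25*6 - 26*-12)=462, (26*33 - 40*6)=618, (40*23 - -8*33)=1184, (-8*-12 - 17*23)=-295; twice the area = |2065| = 2065; area = 2065/2; boundary points = 8 + 1 + 1 + 2 + 5 = 17; strictly interior points = area - boundary/2 + 1 = 1025; answer 1025
Stage 2: B1 = 1025; w = 17; f(2) = 3*(-36) - 3*(17) = -159; iterating: f(2)=-159, f(3)=-369, f(4)=-630, f(5)=-783, f(6)=-459, f(7)=972, f(8)=4293, f(9)=9963, f(10)=17010, f(11)=21141, f(12)=12393; answer 12393
Stage 3: B2 = 12393; d = 5; total draws C(13,3) = 286; favorable C(8,2)*C(5,1) = 140; P = 70/143; answer 70/143

70/143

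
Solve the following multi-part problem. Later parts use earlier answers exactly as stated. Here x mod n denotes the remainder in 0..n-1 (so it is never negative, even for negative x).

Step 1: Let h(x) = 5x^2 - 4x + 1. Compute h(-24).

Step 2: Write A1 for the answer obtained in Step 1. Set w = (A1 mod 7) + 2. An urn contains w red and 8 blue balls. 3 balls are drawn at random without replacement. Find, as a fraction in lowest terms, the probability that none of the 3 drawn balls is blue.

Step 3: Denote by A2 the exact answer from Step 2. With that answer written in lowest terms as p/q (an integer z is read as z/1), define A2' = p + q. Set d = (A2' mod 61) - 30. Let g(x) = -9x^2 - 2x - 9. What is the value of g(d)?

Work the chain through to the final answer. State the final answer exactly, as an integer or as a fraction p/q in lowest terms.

Step 1: 5*(-24)^2 - 4*(-24)^1 + 1 = (2880) + (96) + (1) = 2977; answer 2977
Step 2: A1 = 2977; w = 4; total draws C(12,3) = 220; favorable C(4,3) = 4; P = 1/55; answer 1/55
Step 3: A2 = 1/55; threaded value p + q = 56; d = 26; -9*(26)^2 - 2*(26)^1 - 9 = (-6084) + (-52) + (-9) = -6145; answer -6145

-6145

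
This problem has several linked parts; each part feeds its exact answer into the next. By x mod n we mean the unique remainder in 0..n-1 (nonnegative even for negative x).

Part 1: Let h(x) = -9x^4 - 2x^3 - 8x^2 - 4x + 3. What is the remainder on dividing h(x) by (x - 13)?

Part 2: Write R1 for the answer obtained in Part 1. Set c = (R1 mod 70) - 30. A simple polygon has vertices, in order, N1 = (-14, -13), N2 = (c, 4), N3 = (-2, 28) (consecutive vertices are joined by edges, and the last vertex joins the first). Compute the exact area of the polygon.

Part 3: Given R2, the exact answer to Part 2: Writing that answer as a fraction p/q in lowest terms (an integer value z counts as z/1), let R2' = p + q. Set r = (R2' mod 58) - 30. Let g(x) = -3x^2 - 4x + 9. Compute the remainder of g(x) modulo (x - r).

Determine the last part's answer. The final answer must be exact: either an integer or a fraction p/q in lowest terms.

-375

Part 1: remainder = value at the root: -9*(13)^4 - 2*(13)^3 - 8*(13)^2 - 4*(13)^1 + 3 = (-257049) + (-4394) + (-1352) + (-52) + (3) = -262844; answer -262844
Part 2: R1 = -262844; c = -24; cross terms: (-14*4 - -24*-13)=-368, (-24*28 - -2*4)=-664, (-2*-13 - -14*28)=418; twice the area = |-614| = 614; area = 307; answer 307
Part 3: R2 = 307; threaded value p + q = 308; r = -12; remainder = value at the root: -3*(-12)^2 - 4*(-12)^1 + 9 = (-432) + (48) + (9) = -375; answer -375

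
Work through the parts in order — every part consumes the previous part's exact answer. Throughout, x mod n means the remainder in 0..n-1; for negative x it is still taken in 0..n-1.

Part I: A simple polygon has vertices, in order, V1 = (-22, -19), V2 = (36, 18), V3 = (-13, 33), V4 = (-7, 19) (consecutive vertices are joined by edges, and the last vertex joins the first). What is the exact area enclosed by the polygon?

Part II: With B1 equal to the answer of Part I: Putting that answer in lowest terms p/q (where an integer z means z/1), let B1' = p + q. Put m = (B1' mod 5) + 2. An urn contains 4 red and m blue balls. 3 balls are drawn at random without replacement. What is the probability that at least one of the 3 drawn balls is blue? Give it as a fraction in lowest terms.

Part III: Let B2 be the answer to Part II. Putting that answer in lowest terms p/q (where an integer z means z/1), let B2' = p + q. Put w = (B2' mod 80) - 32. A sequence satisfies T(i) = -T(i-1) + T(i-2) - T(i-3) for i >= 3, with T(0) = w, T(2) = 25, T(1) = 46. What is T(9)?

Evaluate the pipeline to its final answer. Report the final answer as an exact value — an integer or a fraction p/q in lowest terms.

Part I: cross terms: (-22*18 - 36*-19)=288, (36*33 - -13*18)=1422, (-13*19 - -7*33)=-16, (-7*-19 - -22*19)=551; twice the area = |2245| = 2245; area = 2245/2; answer 2245/2
Part II: B1 = 2245/2; threaded value p + q = 2247; m = 4; total draws C(8,3) = 56; complement C(4,3) = 4; favorable 56 - 4 = 52; P = 13/14; answer 13/14
Part III: B2 = 13/14; threaded value p + q = 27; w = -5; T(3) = -1*(25) + 1*(46) - 1*(-5) = 26; iterating: T(3)=26, T(4)=-47, T(5)=48, T(6)=-121, T(7)=216, T(8)=-385, T(9)=722; answer 722

722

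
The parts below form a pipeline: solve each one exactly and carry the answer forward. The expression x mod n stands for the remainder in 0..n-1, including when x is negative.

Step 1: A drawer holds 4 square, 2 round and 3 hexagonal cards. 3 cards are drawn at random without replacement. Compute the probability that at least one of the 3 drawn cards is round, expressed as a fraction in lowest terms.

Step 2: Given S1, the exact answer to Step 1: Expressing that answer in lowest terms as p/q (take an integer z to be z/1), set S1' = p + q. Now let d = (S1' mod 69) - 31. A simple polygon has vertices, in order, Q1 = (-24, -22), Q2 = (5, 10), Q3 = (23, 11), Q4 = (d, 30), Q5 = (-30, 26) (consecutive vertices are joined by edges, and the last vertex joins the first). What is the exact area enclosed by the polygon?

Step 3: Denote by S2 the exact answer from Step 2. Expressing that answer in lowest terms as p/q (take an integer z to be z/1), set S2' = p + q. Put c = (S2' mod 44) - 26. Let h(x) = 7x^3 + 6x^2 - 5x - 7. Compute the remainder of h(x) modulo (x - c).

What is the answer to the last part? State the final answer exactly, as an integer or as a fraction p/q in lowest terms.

-8543

Step 1: total draws C(9,3) = 84; complement C(7,3) = 35; favorable 84 - 35 = 49; P = 7/12; answer 7/12
Step 2: S1 = 7/12; threaded value p + q = 19; d = -12; cross terms: (-24*10 - 5*-22)=-130, (5*11 - 23*10)=-175, (23*30 - -12*11)=822, (-12*26 - -30*30)=588, (-30*-22 - -24*26)=1284; twice the area = |2389| = 2389; area = 2389/2; answer 2389/2
Step 3: S2 = 2389/2; threaded value p + q = 2391; c = -11; remainder = value at the root: 7*(-11)^3 + 6*(-11)^2 - 5*(-11)^1 - 7 = (-9317) + (726) + (55) + (-7) = -8543; answer -8543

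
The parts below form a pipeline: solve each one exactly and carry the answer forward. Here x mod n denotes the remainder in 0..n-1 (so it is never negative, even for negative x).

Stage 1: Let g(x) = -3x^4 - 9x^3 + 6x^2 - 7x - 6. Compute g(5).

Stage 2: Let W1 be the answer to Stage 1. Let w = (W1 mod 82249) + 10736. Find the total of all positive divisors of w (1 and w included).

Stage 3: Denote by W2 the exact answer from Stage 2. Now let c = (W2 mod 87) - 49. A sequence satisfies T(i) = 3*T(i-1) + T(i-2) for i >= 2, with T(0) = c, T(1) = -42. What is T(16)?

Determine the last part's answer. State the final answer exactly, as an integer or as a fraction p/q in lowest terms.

-2301630406

Stage 1: -3*(5)^4 - 9*(5)^3 + 6*(5)^2 - 7*(5)^1 - 6 = (-1875) + (-1125) + (150) + (-35) + (-6) = -2891; answer -2891
Stage 2: W1 = -2891; w = 90094; 90094 = 2 * 107 * 421; sigma = (1 + 2) * (1 + 107) * (1 + 421) = 3 * 108 * 422 = 136728; answer 136728
Stage 3: W2 = 136728; c = 2; T(2) = 3*(-42) + 1*(2) = -124; iterating: T(2)=-124, T(3)=-414, T(4)=-1366, T(5)=-4512, T(6)=-14902, T(7)=-49218, T(8)=-162556, T(9)=-536886, T(10)=-1773214, T(11)=-5856528, T(12)=-19342798, T(13)=-63884922, T(14)=-210997564, T(15)=-696877614, T(16)=-2301630406; answer -2301630406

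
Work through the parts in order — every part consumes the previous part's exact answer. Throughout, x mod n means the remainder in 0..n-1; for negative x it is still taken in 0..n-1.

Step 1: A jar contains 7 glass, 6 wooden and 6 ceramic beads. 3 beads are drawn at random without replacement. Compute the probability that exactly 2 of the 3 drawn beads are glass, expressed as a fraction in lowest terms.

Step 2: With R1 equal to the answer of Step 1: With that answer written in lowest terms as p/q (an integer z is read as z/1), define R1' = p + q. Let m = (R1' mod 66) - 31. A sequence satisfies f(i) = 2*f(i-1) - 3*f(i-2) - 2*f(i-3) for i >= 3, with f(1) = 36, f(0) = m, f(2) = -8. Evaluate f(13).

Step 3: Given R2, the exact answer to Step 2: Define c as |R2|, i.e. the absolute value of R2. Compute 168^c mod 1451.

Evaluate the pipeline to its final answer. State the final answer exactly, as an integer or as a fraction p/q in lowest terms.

868

Step 1: total draws C(19,3) = 969; favorable C(7,2)*C(12,1) = 252; P = 84/323; answer 84/323
Step 2: R1 = 84/323; threaded value p + q = 407; m = -20; f(3) = 2*(-8) - 3*(36) - 2*(-20) = -84; iterating: f(3)=-84, f(4)=-216, f(5)=-164, f(6)=488, f(7)=1900, f(8)=2664, f(9)=-1348, f(10)=-14488, f(11)=-30260, f(12)=-14360, f(13)=91036; answer 91036
Step 3: R2 = 91036; c = 91036; squarings mod 1451: 168^1=168, 168^2=655, 168^4=980, 168^8=1289, 168^16=126, 168^32=1366, 168^64=1421, 168^128=900, 168^256=342, 168^512=884, 168^1024=818, 168^2048=213, 168^4096=388, 168^8192=1091, 168^16384=461, 168^32768=675, 168^65536=11; 168^91036 = 168^4 * 168^8 * 168^16 * 168^128 * 168^256 * 168^512 * 168^8192 * 168^16384 * 168^65536 = 868 (mod 1451); answer 868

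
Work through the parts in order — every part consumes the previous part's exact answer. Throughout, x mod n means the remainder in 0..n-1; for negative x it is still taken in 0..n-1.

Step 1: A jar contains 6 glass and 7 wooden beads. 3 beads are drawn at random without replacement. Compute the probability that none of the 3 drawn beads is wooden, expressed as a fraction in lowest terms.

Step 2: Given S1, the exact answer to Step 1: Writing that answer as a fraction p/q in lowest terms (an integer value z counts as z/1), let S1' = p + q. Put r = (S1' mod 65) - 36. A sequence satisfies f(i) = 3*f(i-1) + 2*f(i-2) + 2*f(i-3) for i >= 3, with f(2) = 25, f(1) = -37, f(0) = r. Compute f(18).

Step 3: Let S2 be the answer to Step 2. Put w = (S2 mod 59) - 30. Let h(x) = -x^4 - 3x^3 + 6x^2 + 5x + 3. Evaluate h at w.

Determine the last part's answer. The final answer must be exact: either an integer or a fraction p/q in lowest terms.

-6447

Step 1: total draws C(13,3) = 286; favorable C(6,3) = 20; P = 10/143; answer 10/143
Step 2: S1 = 10/143; threaded value p + q = 153; r = -13; f(3) = 3*(25) + 2*(-37) + 2*(-13) = -25; iterating: f(3)=-25, f(4)=-99, f(5)=-297, f(6)=-1139, f(7)=-4209, f(8)=-15499, f(9)=-57193, f(10)=-210995, f(11)=-778369, f(12)=-2871483, f(13)=-10593177, f(14)=-39079235, f(15)=-144167025, f(16)=-531845899, f(17)=-1962030217, f(18)=-7238116499; answer -7238116499
Step 3: S2 = -7238116499; w = -10; -1*(-10)^4 - 3*(-10)^3 + 6*(-10)^2 + 5*(-10)^1 + 3 = (-10000) + (3000) + (600) + (-50) + (3) = -6447; answer -6447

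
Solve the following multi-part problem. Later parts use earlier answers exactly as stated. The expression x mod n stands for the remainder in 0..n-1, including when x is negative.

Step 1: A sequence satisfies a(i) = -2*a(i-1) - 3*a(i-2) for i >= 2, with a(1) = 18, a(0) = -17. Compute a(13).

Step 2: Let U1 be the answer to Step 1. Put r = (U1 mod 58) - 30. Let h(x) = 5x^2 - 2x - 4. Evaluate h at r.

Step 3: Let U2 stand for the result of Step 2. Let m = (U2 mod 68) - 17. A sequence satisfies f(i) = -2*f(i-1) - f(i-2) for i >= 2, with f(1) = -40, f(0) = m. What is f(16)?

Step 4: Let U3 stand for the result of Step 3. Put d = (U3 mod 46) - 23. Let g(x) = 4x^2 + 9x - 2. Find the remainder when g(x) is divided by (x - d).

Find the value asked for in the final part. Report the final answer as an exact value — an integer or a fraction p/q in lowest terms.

Step 1: a(2) = -2*(18) - 3*(-17) = 15; iterating: a(2)=15, a(3)=-84, a(4)=123, a(5)=6, a(6)=-381, a(7)=744, a(8)=-345, a(9)=-1542, a(10)=4119, a(11)=-3612, a(12)=-5133, a(13)=21102; answer 21102
Step 2: U1 = 21102; r = 18; 5*(18)^2 - 2*(18)^1 - 4 = (1620) + (-36) + (-4) = 1580; answer 1580
Step 3: U2 = 1580; m = -1; f(2) = -2*(-40) - 1*(-1) = 81; iterating: f(2)=81, f(3)=-122, f(4)=163, f(5)=-204, f(6)=245, f(7)=-286, f(8)=327, f(9)=-368, f(10)=409, f(11)=-450, f(12)=491, f(13)=-532, f(14)=573, f(15)=-614, f(16)=655; answer 655
Step 4: U3 = 655; d = -12; remainder = value at the root: 4*(-12)^2 + 9*(-12)^1 - 2 = (576) + (-108) + (-2) = 466; answer 466

466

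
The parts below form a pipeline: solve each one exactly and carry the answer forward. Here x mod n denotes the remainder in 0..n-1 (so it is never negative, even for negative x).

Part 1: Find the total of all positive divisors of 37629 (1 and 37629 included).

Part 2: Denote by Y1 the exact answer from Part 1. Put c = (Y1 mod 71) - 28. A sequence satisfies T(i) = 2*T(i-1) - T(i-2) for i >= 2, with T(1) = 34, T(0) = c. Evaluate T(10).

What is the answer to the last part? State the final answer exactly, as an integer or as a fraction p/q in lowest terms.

Part 1: 37629 = 3^2 * 37 * 113; sigma = (1 + 3 + 9) * (1 + 37) * (1 + 113) = 13 * 38 * 114 = 56316; answer 56316
Part 2: Y1 = 56316; c = -15; T(2) = 2*(34) - 1*(-15) = 83; iterating: T(2)=83, T(3)=132, T(4)=181, T(5)=230, T(6)=279, T(7)=328, T(8)=377, T(9)=426, T(10)=475; answer 475

475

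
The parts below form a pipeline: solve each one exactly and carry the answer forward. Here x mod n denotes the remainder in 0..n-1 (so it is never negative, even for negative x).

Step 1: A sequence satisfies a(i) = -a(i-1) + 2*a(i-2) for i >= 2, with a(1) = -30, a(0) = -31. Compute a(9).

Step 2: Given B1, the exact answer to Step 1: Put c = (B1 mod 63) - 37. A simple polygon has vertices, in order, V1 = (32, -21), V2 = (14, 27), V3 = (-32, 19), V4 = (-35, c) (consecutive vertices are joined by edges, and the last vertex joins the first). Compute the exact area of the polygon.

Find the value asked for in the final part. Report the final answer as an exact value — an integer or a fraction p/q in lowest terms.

2580

Step 1: a(2) = -1*(-30) + 2*(-31) = -32; iterating: a(2)=-32, a(3)=-28, a(4)=-36, a(5)=-20, a(6)=-52, a(7)=12, a(8)=-116, a(9)=140; answer 140
Step 2: B1 = 140; c = -23; cross terms: (32*27 - 14*-21)=1158, (14*19 - -32*27)=1130, (-32*-23 - -35*19)=1401, (-35*-21 - 32*-23)=1471; twice the area = |5160| = 5160; area = 2580; answer 2580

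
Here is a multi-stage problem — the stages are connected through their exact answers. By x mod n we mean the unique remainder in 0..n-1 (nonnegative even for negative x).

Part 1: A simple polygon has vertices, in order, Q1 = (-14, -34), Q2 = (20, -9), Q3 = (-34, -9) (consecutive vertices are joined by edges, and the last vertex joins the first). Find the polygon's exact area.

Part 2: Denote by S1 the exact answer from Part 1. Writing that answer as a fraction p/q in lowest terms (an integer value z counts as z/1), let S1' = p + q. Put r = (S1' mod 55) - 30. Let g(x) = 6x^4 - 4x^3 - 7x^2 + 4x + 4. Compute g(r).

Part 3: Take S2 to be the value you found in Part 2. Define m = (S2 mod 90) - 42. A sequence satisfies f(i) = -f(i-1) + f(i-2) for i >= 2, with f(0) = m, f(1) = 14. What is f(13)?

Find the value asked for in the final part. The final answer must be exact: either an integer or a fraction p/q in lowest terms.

Part 1: cross terms: (-14*-9 - 20*-34)=806, (20*-9 - -34*-9)=-486, (-34*-34 - -14*-9)=1030; twice the area = |1350| = 1350; area = 675; answer 675
Part 2: S1 = 675; threaded value p + q = 676; r = -14; 6*(-14)^4 - 4*(-14)^3 - 7*(-14)^2 + 4*(-14)^1 + 4 = (230496) + (10976) + (-1372) + (-56) + (4) = 240048; answer 240048
Part 3: S2 = 240048; m = -24; f(2) = -1*(14) + 1*(-24) = -38; iterating: f(2)=-38, f(3)=52, f(4)=-90, f(5)=142, f(6)=-232, f(7)=374, f(8)=-606, f(9)=980, f(10)=-1586, f(11)=2566, f(12)=-4152, f(13)=6718; answer 6718

6718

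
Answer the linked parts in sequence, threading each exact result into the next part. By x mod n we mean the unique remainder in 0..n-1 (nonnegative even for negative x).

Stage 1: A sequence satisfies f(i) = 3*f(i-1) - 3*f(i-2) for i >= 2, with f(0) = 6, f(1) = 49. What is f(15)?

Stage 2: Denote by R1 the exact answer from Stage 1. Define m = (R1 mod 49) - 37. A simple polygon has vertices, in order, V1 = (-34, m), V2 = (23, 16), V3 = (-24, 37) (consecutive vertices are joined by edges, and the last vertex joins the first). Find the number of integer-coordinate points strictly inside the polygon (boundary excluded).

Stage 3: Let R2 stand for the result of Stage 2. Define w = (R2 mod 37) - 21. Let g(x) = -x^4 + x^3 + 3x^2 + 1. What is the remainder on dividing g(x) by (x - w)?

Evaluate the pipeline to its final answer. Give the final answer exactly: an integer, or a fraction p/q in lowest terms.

-1910

Stage 1: f(2) = 3*(49) - 3*(6) = 129; iterating: f(2)=129, f(3)=240, f(4)=333, f(5)=279, f(6)=-162, f(7)=-1323, f(8)=-3483, f(9)=-6480, f(10)=-8991, f(11)=-7533, f(12)=4374, f(13)=35721, f(14)=94041, f(15)=174960; answer 174960
Stage 2: R1 = 174960; m = -7; cross terms: (-34*16 - 23*-7)=-383, (23*37 - -24*16)=1235, (-24*-7 - -34*37)=1426; twice the area = |2278| = 2278; area = 1139; boundary points = 1 + 1 + 2 = 4; strictly interior points = area - boundary/2 + 1 = 1138; answer 1138
Stage 3: R2 = 1138; w = 7; remainder = value at the root: -1*(7)^4 + 1*(7)^3 + 3*(7)^2 + 1 = (-2401) + (343) + (147) + (1) = -1910; answer -1910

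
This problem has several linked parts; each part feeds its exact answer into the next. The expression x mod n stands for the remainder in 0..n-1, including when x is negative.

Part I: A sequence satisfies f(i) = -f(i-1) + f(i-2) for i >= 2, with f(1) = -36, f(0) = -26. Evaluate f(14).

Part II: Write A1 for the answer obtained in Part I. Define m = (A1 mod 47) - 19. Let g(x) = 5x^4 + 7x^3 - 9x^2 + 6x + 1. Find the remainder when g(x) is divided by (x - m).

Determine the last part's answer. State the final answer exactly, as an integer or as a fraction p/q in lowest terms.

1241593

Part I: f(2) = -1*(-36) + 1*(-26) = 10; iterating: f(2)=10, f(3)=-46, f(4)=56, f(5)=-102, f(6)=158, f(7)=-260, f(8)=418, f(9)=-678, f(10)=1096, f(11)=-1774, f(12)=2870, f(13)=-4644, f(14)=7514; answer 7514
Part II: A1 = 7514; m = 22; remainder = value at the root: 5*(22)^4 + 7*(22)^3 - 9*(22)^2 + 6*(22)^1 + 1 = (1171280) + (74536) + (-4356) + (132) + (1) = 1241593; answer 1241593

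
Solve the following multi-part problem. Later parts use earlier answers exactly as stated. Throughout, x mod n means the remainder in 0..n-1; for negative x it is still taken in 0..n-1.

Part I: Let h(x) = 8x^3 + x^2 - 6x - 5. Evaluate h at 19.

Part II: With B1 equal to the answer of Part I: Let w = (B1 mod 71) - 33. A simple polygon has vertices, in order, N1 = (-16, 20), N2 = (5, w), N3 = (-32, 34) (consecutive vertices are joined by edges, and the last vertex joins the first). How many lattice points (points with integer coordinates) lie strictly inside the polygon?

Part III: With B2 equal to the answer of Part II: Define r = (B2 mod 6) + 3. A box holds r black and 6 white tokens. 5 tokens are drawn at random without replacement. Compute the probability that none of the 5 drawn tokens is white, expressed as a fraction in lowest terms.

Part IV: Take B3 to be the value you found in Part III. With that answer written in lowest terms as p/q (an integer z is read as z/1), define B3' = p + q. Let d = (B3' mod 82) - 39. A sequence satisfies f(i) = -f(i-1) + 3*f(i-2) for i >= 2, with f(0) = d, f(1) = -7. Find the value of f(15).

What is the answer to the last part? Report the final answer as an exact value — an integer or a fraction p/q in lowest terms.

Part I: 8*(19)^3 + 1*(19)^2 - 6*(19)^1 - 5 = (54872) + (361) + (-114) + (-5) = 55114; answer 55114
Part II: B1 = 55114; w = -15; cross terms: (-16*-15 - 5*20)=140, (5*34 - -32*-15)=-310, (-32*20 - -16*34)=-96; twice the area = |-266| = 266; area = 133; boundary points = 7 + 1 + 2 = 10; strictly interior points = area - boundary/2 + 1 = 129; answer 129
Part III: B2 = 129; r = 6; total draws C(12,5) = 792; favorable C(6,5) = 6; P = 1/132; answer 1/132
Part IV: B3 = 1/132; threaded value p + q = 133; d = 12; f(2) = -1*(-7) + 3*(12) = 43; iterating: f(2)=43, f(3)=-64, f(4)=193, f(5)=-385, f(6)=964, f(7)=-2119, f(8)=5011, f(9)=-11368, f(10)=26401, f(11)=-60505, f(12)=139708, f(13)=-321223, f(14)=740347, f(15)=-1704016; answer -1704016

-1704016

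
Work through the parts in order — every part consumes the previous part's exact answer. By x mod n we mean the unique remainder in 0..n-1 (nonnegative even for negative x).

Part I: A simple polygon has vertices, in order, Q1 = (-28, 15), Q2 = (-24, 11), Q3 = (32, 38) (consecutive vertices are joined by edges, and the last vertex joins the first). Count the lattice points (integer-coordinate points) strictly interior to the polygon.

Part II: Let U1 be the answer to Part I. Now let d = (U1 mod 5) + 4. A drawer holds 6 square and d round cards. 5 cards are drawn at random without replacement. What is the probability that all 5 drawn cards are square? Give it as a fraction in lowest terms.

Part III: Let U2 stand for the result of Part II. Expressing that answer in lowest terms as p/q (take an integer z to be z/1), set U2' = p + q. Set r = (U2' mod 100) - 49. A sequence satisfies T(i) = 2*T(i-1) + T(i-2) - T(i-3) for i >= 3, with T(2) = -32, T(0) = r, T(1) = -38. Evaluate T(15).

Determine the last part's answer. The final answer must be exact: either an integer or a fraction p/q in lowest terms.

-778042

Part I: cross terms: (-28*11 - -24*15)=52, (-24*38 - 32*11)=-1264, (32*15 - -28*38)=1544; twice the area = |332| = 332; area = 166; boundary points = 4 + 1 + 1 = 6; strictly interior points = area - boundary/2 + 1 = 164; answer 164
Part II: U1 = 164; d = 8; total draws C(14,5) = 2002; favorable C(6,5) = 6; P = 3/1001; answer 3/1001
Part III: U2 = 3/1001; threaded value p + q = 1004; r = -45; T(3) = 2*(-32) + 1*(-38) - 1*(-45) = -57; iterating: T(3)=-57, T(4)=-108, T(5)=-241, T(6)=-533, T(7)=-1199, T(8)=-2690, T(9)=-6046, T(10)=-13583, T(11)=-30522, T(12)=-68581, T(13)=-154101, T(14)=-346261, T(15)=-778042; answer -778042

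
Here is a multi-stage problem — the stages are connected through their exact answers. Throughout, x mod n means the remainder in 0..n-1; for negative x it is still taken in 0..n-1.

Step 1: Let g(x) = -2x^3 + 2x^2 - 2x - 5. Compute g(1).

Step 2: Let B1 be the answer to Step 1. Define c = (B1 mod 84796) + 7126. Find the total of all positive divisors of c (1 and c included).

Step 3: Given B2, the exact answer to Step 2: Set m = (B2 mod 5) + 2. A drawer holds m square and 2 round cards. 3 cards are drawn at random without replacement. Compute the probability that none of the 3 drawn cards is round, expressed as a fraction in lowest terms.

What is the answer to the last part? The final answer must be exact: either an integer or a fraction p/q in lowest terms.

2/7

Step 1: -2*(1)^3 + 2*(1)^2 - 2*(1)^1 - 5 = (-2) + (2) + (-2) + (-5) = -7; answer -7
Step 2: B1 = -7; c = 91915; 91915 = 5 * 31 * 593; sigma = (1 + 5) * (1 + 31) * (1 + 593) = 6 * 32 * 594 = 114048; answer 114048
Step 3: B2 = 114048; m = 5; total draws C(7,3) = 35; favorable C(5,3) = 10; P = 2/7; answer 2/7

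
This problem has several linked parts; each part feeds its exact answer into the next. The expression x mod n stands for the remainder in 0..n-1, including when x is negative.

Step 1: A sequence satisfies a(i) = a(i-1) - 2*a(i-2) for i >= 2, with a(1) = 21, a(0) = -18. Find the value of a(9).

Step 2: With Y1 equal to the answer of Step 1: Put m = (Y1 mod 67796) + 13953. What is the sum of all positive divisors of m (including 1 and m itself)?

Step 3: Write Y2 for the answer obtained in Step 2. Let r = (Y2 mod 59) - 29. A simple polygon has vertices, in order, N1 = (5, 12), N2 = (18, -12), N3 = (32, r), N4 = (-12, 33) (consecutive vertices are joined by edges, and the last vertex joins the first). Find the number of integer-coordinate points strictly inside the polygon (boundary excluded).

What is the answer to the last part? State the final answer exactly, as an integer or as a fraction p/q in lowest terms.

Step 1: a(2) = 1*(21) - 2*(-18) = 57; iterating: a(2)=57, a(3)=15, a(4)=-99, a(5)=-129, a(6)=69, a(7)=327, a(8)=189, a(9)=-465; answer -465
Step 2: Y1 = -465; m = 81284; 81284 = 2^2 * 7 * 2903; sigma = (1 + 2 + 4) * (1 + 7) * (1 + 2903) = 7 * 8 * 2904 = 162624; answer 162624
Step 3: Y2 = 162624; r = -9; cross terms: (5*-12 - 18*12)=-276, (18*-9 - 32*-12)=222, (32*33 - -12*-9)=948, (-12*12 - 5*33)=-309; twice the area = |585| = 585; area = 585/2; boundary points = 1 + 1 + 2 + 1 = 5; strictly interior points = area - boundary/2 + 1 = 291; answer 291

291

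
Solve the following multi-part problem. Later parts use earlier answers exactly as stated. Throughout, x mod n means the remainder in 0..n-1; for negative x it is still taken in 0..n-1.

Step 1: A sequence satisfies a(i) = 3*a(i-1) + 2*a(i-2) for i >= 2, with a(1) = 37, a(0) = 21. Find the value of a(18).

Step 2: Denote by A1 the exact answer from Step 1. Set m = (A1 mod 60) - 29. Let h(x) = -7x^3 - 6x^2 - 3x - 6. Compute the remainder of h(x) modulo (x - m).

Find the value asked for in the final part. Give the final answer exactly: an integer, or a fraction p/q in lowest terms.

Step 1: a(2) = 3*(37) + 2*(21) = 153; iterating: a(2)=153, a(3)=533, a(4)=1905, a(5)=6781, a(6)=24153, a(7)=86021, a(8)=306369, a(9)=1091149, a(10)=3886185, a(11)=13840853, a(12)=49294929, a(13)=175566493, a(14)=625289337, a(15)=2227000997, a(16)=7931581665, a(17)=28248746989, a(18)=100609404297; answer 100609404297
Step 2: A1 = 100609404297; m = 28; remainder = value at the root: -7*(28)^3 - 6*(28)^2 - 3*(28)^1 - 6 = (-153664) + (-4704) + (-84) + (-6) = -158458; answer -158458

-158458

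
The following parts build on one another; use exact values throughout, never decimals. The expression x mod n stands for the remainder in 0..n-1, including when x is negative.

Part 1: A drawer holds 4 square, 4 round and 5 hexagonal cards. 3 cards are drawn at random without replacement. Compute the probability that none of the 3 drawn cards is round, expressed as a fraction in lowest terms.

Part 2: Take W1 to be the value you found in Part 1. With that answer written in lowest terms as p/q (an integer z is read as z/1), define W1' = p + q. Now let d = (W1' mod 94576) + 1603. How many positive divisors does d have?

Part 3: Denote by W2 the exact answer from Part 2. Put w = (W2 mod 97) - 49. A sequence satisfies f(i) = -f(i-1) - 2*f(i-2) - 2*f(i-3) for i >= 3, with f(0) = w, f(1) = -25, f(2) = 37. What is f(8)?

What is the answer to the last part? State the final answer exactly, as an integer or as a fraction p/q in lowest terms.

Part 1: total draws C(13,3) = 286; favorable C(9,3) = 84; P = 42/143; answer 42/143
Part 2: W1 = 42/143; threaded value p + q = 185; d = 1788; 1788 = 2^2 * 3 * 149; number of divisors = (2+1) * (1+1) * (1+1) = 12; answer 12
Part 3: W2 = 12; w = -37; f(3) = -1*(37) - 2*(-25) - 2*(-37) = 87; iterating: f(3)=87, f(4)=-111, f(5)=-137, f(6)=185, f(7)=311, f(8)=-407; answer -407

-407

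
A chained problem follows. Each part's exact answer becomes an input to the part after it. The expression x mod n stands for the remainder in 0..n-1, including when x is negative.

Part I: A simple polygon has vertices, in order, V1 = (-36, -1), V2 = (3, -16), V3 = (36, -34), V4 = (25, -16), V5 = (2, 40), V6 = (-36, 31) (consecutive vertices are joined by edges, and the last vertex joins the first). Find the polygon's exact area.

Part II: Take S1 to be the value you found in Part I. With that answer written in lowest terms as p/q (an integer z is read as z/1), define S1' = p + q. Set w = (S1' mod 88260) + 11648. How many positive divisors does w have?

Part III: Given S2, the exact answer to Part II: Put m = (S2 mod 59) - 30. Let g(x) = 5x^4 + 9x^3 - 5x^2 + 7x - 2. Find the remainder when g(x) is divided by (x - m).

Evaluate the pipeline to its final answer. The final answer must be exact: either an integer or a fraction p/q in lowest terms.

Part I: cross terms: (-36*-16 - 3*-1)=579, (3*-34 - 36*-16)=474, (36*-16 - 25*-34)=274, (25*40 - 2*-16)=1032, (2*31 - -36*40)=1502, (-36*-1 - -36*31)=1152; twice the area = |5013| = 5013; area = 5013/2; answer 5013/2
Part II: S1 = 5013/2; threaded value p + q = 5015; w = 16663; 16663 = 19 * 877; number of divisors = (1+1) * (1+1) = 4; answer 4
Part III: S2 = 4; m = -26; remainder = value at the root: 5*(-26)^4 + 9*(-26)^3 - 5*(-26)^2 + 7*(-26)^1 - 2 = (2284880) + (-158184) + (-3380) + (-182) + (-2) = 2123132; answer 2123132

2123132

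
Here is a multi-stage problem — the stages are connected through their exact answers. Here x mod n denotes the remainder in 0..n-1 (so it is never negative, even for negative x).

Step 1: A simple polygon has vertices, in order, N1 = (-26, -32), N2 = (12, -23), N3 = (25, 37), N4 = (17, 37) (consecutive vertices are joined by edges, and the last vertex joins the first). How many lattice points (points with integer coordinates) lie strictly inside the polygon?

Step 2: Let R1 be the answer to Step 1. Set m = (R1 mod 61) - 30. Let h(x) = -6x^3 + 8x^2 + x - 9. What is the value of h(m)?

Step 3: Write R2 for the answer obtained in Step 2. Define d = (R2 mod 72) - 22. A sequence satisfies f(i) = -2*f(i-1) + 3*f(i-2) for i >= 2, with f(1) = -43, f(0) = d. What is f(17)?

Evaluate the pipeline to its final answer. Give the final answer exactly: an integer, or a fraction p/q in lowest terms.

-1388256763

Step 1: cross terms: (-26*-23 - 12*-32)=982, (12*37 - 25*-23)=1019, (25*37 - 17*37)=296, (17*-32 - -26*37)=418; twice the area = |2715| = 2715; area = 2715/2; boundary points = 1 + 1 + 8 + 1 = 11; strictly interior points = area - boundary/2 + 1 = 1353; answer 1353
Step 2: R1 = 1353; m = -19; -6*(-19)^3 + 8*(-19)^2 + 1*(-19)^1 - 9 = (41154) + (2888) + (-19) + (-9) = 44014; answer 44014
Step 3: R2 = 44014; d = 0; f(2) = -2*(-43) + 3*(0) = 86; iterating: f(2)=86, f(3)=-301, f(4)=860, f(5)=-2623, f(6)=7826, f(7)=-23521, f(8)=70520, f(9)=-211603, f(10)=634766, f(11)=-1904341, f(12)=5712980, f(13)=-17138983, f(14)=51416906, f(15)=-154250761, f(16)=462752240, f(17)=-1388256763; answer -1388256763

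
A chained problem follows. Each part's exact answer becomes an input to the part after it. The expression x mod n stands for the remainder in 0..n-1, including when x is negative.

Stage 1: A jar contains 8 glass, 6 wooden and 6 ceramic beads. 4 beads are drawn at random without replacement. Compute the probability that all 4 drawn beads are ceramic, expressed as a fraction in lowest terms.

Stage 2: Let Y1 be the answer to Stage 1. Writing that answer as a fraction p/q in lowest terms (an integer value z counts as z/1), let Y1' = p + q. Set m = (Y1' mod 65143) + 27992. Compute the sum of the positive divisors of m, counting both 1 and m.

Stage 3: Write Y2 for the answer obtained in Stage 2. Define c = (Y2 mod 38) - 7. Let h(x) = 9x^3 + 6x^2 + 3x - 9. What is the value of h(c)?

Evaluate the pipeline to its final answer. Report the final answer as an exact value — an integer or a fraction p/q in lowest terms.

Stage 1: total draws C(20,4) = 4845; favorable C(6,4) = 15; P = 1/323; answer 1/323
Stage 2: Y1 = 1/323; threaded value p + q = 324; m = 28316; 28316 = 2^2 * 7079; sigma = (1 + 2 + 4) * (1 + 7079) = 7 * 7080 = 49560; answer 49560
Stage 3: Y2 = 49560; c = 1; 9*(1)^3 + 6*(1)^2 + 3*(1)^1 - 9 = (9) + (6) + (3) + (-9) = 9; answer 9

9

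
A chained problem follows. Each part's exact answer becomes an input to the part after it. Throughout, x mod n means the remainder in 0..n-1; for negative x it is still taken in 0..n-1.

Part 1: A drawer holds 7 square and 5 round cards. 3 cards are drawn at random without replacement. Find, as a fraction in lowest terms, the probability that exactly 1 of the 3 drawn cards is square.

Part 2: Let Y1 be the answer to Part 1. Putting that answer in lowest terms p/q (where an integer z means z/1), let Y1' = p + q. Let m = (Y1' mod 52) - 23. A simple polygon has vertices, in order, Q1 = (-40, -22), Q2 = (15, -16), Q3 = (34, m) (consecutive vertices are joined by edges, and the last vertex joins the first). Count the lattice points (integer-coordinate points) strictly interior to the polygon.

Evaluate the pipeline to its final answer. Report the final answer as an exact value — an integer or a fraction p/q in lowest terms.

Part 1: total draws C(12,3) = 220; favorable C(7,1)*C(5,2) = 70; P = 7/22; answer 7/22
Part 2: Y1 = 7/22; threaded value p + q = 29; m = 6; cross terms: (-40*-16 - 15*-22)=970, (15*6 - 34*-16)=634, (34*-22 - -40*6)=-508; twice the area = |1096| = 1096; area = 548; boundary points = 1 + 1 + 2 = 4; strictly interior points = area - boundary/2 + 1 = 547; answer 547

547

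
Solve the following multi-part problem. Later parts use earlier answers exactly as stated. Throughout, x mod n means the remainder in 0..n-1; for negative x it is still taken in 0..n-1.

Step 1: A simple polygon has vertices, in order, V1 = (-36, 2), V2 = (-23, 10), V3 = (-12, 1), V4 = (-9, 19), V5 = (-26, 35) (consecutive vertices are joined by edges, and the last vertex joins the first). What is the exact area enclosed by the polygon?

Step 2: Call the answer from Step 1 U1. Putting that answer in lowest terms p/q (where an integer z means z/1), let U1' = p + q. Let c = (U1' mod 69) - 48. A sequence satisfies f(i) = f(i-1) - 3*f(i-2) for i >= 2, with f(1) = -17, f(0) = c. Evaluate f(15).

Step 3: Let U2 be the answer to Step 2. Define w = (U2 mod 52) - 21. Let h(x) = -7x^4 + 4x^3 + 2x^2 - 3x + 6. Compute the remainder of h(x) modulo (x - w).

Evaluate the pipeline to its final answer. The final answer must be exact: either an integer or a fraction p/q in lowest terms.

-18054

Step 1: cross terms: (-36*10 - -23*2)=-314, (-23*1 - -12*10)=97, (-12*19 - -9*1)=-219, (-9*35 - -26*19)=179, (-26*2 - -36*35)=1208; twice the area = |951| = 951; area = 951/2; answer 951/2
Step 2: U1 = 951/2; threaded value p + q = 953; c = 8; f(2) = 1*(-17) - 3*(8) = -41; iterating: f(2)=-41, f(3)=10, f(4)=133, f(5)=103, f(6)=-296, f(7)=-605, f(8)=283, f(9)=2098, f(10)=1249, f(11)=-5045, f(12)=-8792, f(13)=6343, f(14)=32719, f(15)=13690; answer 13690
Step 3: U2 = 13690; w = -7; remainder = value at the root: -7*(-7)^4 + 4*(-7)^3 + 2*(-7)^2 - 3*(-7)^1 + 6 = (-16807) + (-1372) + (98) + (21) + (6) = -18054; answer -18054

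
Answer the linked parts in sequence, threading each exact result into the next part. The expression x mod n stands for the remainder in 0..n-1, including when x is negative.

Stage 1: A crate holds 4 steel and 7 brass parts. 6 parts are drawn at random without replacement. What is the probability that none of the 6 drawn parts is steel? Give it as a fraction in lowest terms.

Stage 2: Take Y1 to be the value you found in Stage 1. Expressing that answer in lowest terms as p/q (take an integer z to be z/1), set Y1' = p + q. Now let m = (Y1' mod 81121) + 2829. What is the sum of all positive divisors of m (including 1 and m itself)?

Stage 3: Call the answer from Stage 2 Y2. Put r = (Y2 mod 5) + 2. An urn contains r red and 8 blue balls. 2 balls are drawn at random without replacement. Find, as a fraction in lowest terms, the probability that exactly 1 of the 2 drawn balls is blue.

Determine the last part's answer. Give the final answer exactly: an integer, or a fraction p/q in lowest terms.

Stage 1: total draws C(11,6) = 462; favorable C(7,6) = 7; P = 1/66; answer 1/66
Stage 2: Y1 = 1/66; threaded value p + q = 67; m = 2896; 2896 = 2^4 * 181; sigma = (1 + 2 + 4 + 8 + 16) * (1 + 181) = 31 * 182 = 5642; answer 5642
Stage 3: Y2 = 5642; r = 4; total draws C(12,2) = 66; favorable C(8,1)*C(4,1) = 32; P = 16/33; answer 16/33

16/33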